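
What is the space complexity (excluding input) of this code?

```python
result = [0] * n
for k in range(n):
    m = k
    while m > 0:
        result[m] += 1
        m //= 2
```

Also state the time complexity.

Space complexity: O(n).
Auxiliary storage grows linearly with the input size n in the worst case.
Time complexity: O(n log n).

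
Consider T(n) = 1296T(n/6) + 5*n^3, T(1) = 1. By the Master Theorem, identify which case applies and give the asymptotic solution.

a=1296, b=6, f(n)=5*n^3.
log_6(1296) = 4 > 3.
Since f(n) = O(n^3) is polynomially smaller than n^4, Case 1 applies.
T(n) = Theta(n^4).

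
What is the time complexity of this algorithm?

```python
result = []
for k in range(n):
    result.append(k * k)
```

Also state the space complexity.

Time complexity: O(n).
Space complexity: O(n).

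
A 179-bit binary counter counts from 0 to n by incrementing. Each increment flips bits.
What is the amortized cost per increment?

Bit i flips every 2^i increments. Total flips over n increments: sum_{i=0}^{179} n/2^i < 2n. Amortized cost: 2n/n = O(1).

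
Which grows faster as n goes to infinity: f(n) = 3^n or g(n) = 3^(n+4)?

f(n) = 3^n and g(n) = 3^(n+4) are Theta of each other: 3^(n+4) = 3^4 * 3^n = Theta(3^n).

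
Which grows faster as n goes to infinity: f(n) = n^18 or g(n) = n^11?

f(n) = n^18 grows faster: n^18/n^11 = n^7 -> infinity.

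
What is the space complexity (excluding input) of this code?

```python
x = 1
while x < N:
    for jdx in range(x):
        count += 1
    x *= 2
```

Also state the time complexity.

Space complexity: O(1).
Only a constant amount of auxiliary storage is used; nothing grows with n.
Time complexity: O(n).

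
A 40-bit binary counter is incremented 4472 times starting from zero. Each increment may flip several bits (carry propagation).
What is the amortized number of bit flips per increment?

Bit i flips on every 2^i-th increment, so over 4472 increments bit i flips floor(4472/2^i) times. Summing over i: total flips < 2 * 4472. Amortized: < 2 = O(1) per increment.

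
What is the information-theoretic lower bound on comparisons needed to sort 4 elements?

There are 4! = 24 possible orderings. Each comparison gives 1 bit. We need at least ceil(log_2(24)) = 5 comparisons.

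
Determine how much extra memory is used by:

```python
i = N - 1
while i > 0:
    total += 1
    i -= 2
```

Space complexity: O(1).
Only a constant amount of auxiliary storage is used; nothing grows with n.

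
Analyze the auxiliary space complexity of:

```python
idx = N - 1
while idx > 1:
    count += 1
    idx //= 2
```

Space complexity: O(1).
Only a constant amount of auxiliary storage is used; nothing grows with n.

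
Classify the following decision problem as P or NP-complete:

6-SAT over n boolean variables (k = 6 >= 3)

This problem is NP-complete: 3-SAT is NP-complete (Cook-Levin); k-SAT for k>=3 reduces from 3-SAT.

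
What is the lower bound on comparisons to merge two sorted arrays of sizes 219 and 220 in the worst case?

Adversary: with |219 - 220| <= 1 the inputs can be fully interleaved so that every adjacent pair in the merged output comes from different arrays. Then each of the 438 adjacent pairs must be directly compared, or the algorithm cannot determine their relative order. Standard merge meets this bound.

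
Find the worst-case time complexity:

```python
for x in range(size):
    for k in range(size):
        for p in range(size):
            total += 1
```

Time complexity: O(n^3).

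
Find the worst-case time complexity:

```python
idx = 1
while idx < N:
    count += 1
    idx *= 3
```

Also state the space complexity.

Time complexity: O(log n).
Space complexity: O(1).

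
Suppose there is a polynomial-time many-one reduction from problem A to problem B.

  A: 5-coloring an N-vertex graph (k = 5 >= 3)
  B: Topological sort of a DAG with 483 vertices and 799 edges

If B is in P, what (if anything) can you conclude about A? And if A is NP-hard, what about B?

A poly-time reduction A <=_p B means any A-instance can be transformed to a B-instance in poly time.
If B is in P: compose the reduction with B's poly-time algorithm to solve A in poly time, so A is in P.
If A is NP-hard: every NP problem reduces to A, which reduces to B; composing reductions, every NP problem reduces to B, so B is NP-hard.
(Here in fact A is NP-complete and B is in P, so no such reduction is known -- its existence would imply P = NP; the analysis concerns only what the assumed reduction would or would not let you conclude.)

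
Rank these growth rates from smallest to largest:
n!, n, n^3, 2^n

Ordered by growth rate: n < n^3 < 2^n < n!.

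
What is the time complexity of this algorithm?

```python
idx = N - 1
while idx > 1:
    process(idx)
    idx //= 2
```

Time complexity: O(log n).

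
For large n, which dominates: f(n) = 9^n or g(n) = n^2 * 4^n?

f(n) = 9^n grows faster: 9^n / (n^2 4^n) = (9/4)^n / n^2 -> infinity since 9/4 > 1.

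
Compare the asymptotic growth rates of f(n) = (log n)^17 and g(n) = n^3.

g(n) = n^3 grows faster: any positive polynomial dominates any polylog.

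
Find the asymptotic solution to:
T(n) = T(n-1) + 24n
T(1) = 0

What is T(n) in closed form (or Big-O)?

Unrolling: T(n) = 0 + 24*(2 + 3 + ... + n) = 0 + 24*(n(n+1)/2 - 1) = O(n^2).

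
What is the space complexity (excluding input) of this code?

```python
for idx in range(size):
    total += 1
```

Space complexity: O(1).
Only a constant amount of auxiliary storage is used; nothing grows with n.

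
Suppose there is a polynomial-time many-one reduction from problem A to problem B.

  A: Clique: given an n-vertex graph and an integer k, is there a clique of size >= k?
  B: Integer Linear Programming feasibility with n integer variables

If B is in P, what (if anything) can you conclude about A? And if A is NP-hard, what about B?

A poly-time reduction A <=_p B means any A-instance can be transformed to a B-instance in poly time.
If B is in P: compose the reduction with B's poly-time algorithm to solve A in poly time, so A is in P.
If A is NP-hard: every NP problem reduces to A, which reduces to B; composing reductions, every NP problem reduces to B, so B is NP-hard.
(Here in fact A is NP-complete and B is NP-complete.)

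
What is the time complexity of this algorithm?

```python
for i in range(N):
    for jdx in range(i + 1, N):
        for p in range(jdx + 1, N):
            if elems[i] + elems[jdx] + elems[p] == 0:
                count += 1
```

Time complexity: O(n^3).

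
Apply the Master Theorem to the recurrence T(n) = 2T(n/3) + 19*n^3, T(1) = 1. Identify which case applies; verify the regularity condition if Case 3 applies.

a=2, b=3, f(n)=19*n^3.
log_3(2) = 0.6309 < 3.
f(n) = Omega(n^(0.6309+epsilon)) for some epsilon > 0, so Case 3 is the candidate.
Regularity: a*f(n/b) = 2*19*(n/3)^3 = (2/27)*19*n^3 <= c*f(n) with c = 2/27 < 1. Satisfied.
Case 3: T(n) = Theta(n^3).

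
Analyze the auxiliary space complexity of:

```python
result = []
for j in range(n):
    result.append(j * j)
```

Space complexity: O(n).
Auxiliary storage grows linearly with the input size n in the worst case.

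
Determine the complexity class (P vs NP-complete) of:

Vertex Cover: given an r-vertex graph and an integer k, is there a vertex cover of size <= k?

This problem is NP-complete: one of Karp's 21 NP-complete problems (with k part of the input; for any fixed constant k it is in P).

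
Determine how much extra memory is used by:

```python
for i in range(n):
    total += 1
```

Space complexity: O(1).
Only a constant amount of auxiliary storage is used; nothing grows with n.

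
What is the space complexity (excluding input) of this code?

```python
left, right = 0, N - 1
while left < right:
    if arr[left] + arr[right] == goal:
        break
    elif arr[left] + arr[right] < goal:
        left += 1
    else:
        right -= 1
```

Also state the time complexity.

Space complexity: O(1).
Only a constant amount of auxiliary storage is used; nothing grows with n.
Time complexity: O(n).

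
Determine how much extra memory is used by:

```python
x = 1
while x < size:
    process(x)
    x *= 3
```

Space complexity: O(1).
Only a constant amount of auxiliary storage is used; nothing grows with n.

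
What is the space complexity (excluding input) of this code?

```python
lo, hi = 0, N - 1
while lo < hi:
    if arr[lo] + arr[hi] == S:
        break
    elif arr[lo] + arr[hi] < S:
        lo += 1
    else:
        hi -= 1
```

Space complexity: O(1).
Only a constant amount of auxiliary storage is used; nothing grows with n.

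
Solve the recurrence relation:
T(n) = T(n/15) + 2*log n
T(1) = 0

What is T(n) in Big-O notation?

Each of the log_15(n) levels adds O(log n). T(n) = O(log^2 n).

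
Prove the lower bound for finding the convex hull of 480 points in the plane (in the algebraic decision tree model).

Reduction from sorting: given 480 numbers x_1,...,x_{480}, map x_i to the point (x_i, x_i^2) on the parabola y = x^2. All points are on the convex hull, and walking the hull gives them in sorted x-order. Since sorting requires Omega(n log n), so does planar convex hull.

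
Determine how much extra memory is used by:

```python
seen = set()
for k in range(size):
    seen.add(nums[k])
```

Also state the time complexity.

Space complexity: O(n).
Auxiliary storage grows linearly with the input size n in the worst case.
Time complexity: O(n).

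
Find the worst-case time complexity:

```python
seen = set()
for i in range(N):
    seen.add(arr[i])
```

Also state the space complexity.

Time complexity: O(n).
Space complexity: O(n).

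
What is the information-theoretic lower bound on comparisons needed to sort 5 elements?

There are 5! = 120 possible orderings. Each comparison gives 1 bit. We need at least ceil(log_2(120)) = 7 comparisons.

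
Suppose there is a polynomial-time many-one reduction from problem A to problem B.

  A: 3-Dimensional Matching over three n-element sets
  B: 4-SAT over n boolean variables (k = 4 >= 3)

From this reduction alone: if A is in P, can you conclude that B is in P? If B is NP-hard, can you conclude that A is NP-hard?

A poly-time reduction A <=_p B transfers tractability DOWN (B easy => A easy) and hardness UP (A hard => B hard), not the reverse.
From A in P, the reduction alone does NOT give B in P: any problem in P trivially reduces to SAT, yet SAT is not known to be in P.
From B NP-hard, the reduction alone does NOT give A NP-hard: again, easy problems reduce to hard ones.
(Here in fact A is NP-complete and B is NP-complete.)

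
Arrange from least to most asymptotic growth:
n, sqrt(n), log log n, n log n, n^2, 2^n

Ordered by growth rate: log log n < sqrt(n) < n < n log n < n^2 < 2^n.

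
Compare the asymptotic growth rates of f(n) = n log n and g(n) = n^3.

g(n) = n^3 grows faster: n^3 / (n log n) = n^2/log n -> infinity.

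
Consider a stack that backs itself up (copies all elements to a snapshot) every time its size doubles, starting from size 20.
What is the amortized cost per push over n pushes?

Backups occur at sizes 20, 40, 80, ..., copying 20 + 40 + 80 + ... <= 2n elements total (geometric series). Spread over n pushes, the amortized backup cost is O(1) per push.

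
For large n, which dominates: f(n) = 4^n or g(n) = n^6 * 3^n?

f(n) = 4^n grows faster: 4^n / (n^6 3^n) = (4/3)^n / n^6 -> infinity since 4/3 > 1.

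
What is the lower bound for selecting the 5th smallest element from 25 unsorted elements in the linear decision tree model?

Selecting the 5th smallest of 25 elements requires Omega(n) comparisons. Every element must be compared at least once. The BFPRT algorithm achieves O(n), making this tight.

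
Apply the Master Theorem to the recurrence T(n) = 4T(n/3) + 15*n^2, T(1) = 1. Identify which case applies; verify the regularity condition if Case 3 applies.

a=4, b=3, f(n)=15*n^2.
log_3(4) = 1.262 < 2.
f(n) = Omega(n^(1.262+epsilon)) for some epsilon > 0, so Case 3 is the candidate.
Regularity: a*f(n/b) = 4*15*(n/3)^2 = (4/9)*15*n^2 <= c*f(n) with c = 4/9 < 1. Satisfied.
Case 3: T(n) = Theta(n^2).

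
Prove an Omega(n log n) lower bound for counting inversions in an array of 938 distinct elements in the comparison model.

Decision-tree argument: at any leaf, the comparisons made (with transitivity) must totally order all 938 elements -- otherwise some pair (i,j) is unordered, and an adversary can present two inputs agreeing on every comparison made but with that pair flipped, changing the inversion count by 1, so the leaf's output is wrong on one of them. Hence the tree has >= 938! leaves and height >= log_2(938!) = Omega(n log n). Modified merge sort achieves O(n log n).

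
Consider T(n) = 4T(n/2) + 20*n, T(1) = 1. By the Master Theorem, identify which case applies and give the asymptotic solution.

a=4, b=2, f(n)=20*n.
log_2(4) = 2 > 1.
Since f(n) = O(n^1) is polynomially smaller than n^2, Case 1 applies.
T(n) = Theta(n^2).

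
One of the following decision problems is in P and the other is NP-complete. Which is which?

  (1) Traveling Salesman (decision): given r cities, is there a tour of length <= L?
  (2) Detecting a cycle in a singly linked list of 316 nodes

(1) is NP-complete: reduces from Hamiltonian Cycle.
(2) is P: Floyd's tortoise-and-hare runs in O(n) time, O(1) space.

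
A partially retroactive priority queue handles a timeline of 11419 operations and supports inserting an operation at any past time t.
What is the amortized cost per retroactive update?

Partially retroactive priority queues (Demaine-Iacono-Langerman) allow updates at past times with queries only at the present. With a balanced BST over the m = 11419 timeline events tracking bridges, each retroactive insert or delete is O(log m) amortized.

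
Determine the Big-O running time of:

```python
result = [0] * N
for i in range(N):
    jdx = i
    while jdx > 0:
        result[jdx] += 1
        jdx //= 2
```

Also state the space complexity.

Time complexity: O(n log n).
Space complexity: O(n).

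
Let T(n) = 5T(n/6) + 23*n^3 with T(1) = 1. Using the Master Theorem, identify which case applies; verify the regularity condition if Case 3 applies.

a=5, b=6, f(n)=23*n^3.
log_6(5) = 0.8982 < 3.
f(n) = Omega(n^(0.8982+epsilon)) for some epsilon > 0, so Case 3 is the candidate.
Regularity: a*f(n/b) = 5*23*(n/6)^3 = (5/216)*23*n^3 <= c*f(n) with c = 5/216 < 1. Satisfied.
Case 3: T(n) = Theta(n^3).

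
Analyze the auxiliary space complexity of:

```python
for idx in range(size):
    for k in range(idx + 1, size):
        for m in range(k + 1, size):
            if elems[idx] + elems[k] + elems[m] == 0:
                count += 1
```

Space complexity: O(1).
Only a constant amount of auxiliary storage is used; nothing grows with n.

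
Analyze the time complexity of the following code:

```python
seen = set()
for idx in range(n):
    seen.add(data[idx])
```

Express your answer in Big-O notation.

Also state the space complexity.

Time complexity: O(n).
Space complexity: O(n).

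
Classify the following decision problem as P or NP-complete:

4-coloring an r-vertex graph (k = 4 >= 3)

This problem is NP-complete: graph k-coloring for k>=3 is NP-complete by reduction from 3-SAT.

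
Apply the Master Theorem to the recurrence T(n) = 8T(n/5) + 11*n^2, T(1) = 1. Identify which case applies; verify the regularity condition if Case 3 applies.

a=8, b=5, f(n)=11*n^2.
log_5(8) = 1.292 < 2.
f(n) = Omega(n^(1.292+epsilon)) for some epsilon > 0, so Case 3 is the candidate.
Regularity: a*f(n/b) = 8*11*(n/5)^2 = (8/25)*11*n^2 <= c*f(n) with c = 8/25 < 1. Satisfied.
Case 3: T(n) = Theta(n^2).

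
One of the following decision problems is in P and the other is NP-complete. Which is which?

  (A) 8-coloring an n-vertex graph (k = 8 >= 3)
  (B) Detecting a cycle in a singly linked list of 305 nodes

(A) is NP-complete: graph k-coloring for k>=3 is NP-complete by reduction from 3-SAT.
(B) is P: Floyd's tortoise-and-hare runs in O(n) time, O(1) space.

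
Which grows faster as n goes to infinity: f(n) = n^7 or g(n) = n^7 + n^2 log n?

f(n) = n^7 and g(n) = n^7 + n^2 log n are Theta of each other: the lower-order n^2 log n term is o(n^7); both are Theta(n^7).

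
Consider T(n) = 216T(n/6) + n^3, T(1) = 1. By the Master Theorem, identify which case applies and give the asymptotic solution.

a=216, b=6, f(n)=n^3.
log_6(216) = 3, so n^(log_b(a)) = n^3.
f(n) = Theta(n^3), so Case 2 applies.
T(n) = Theta(n^3 log n).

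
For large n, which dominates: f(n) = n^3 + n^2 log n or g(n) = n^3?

f(n) = n^3 + n^2 log n and g(n) = n^3 are Theta of each other: the lower-order n^2 log n term is o(n^3); both are Theta(n^3).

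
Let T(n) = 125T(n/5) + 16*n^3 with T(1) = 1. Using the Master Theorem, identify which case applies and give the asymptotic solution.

a=125, b=5, f(n)=16*n^3.
log_5(125) = 3, so n^(log_b(a)) = n^3.
f(n) = Theta(n^3), so Case 2 applies.
T(n) = Theta(n^3 log n).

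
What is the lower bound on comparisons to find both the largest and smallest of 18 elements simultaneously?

Pair elements first (floor(18/2) comparisons), then find max among winners and min among losers. Total: ceil(3*18/2) - 2 = 25 comparisons.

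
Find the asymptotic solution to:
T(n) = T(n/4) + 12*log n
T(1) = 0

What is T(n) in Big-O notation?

Each of the log_4(n) levels adds O(log n). T(n) = O(log^2 n).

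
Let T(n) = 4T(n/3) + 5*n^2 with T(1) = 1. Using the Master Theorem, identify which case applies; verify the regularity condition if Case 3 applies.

a=4, b=3, f(n)=5*n^2.
log_3(4) = 1.262 < 2.
f(n) = Omega(n^(1.262+epsilon)) for some epsilon > 0, so Case 3 is the candidate.
Regularity: a*f(n/b) = 4*5*(n/3)^2 = (4/9)*5*n^2 <= c*f(n) with c = 4/9 < 1. Satisfied.
Case 3: T(n) = Theta(n^2).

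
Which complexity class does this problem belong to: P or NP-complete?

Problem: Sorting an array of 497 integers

This problem is in P: merge sort runs in O(n log n).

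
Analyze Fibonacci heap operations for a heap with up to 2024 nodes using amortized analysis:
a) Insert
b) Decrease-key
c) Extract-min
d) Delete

Fibonacci heaps use lazy consolidation. Potential function Phi = t + 2m (t = number of trees, m = marked nodes).
- Insert: O(1) actual, Delta Phi = +1 (one new tree) => O(1) amortized.
- Decrease-key: with c cascading cuts, actual cost is O(c); Delta Phi <= c - 2(c-1) + 2 = 4 - c (c new trees; >= c-1 marks cleared; <= 1 new mark). Amortized O(c) + (4 - c) = O(1).
- Extract-min: O(D(n) + t) actual; consolidation drops t to <= D(n)+1, so Delta Phi pays for the t term. D(n) = O(log n) for n = 2024 => O(log n) amortized.
- Delete: decrease-key to -inf then extract-min = O(log n).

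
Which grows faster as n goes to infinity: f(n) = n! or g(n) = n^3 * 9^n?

f(n) = n! grows faster: by Stirling n! ~ (n/e)^n sqrt(2*pi*n); (n/e)^n eventually dominates n^3 * 9^n.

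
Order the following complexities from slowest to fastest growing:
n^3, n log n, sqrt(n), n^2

Ordered by growth rate: sqrt(n) < n log n < n^2 < n^3.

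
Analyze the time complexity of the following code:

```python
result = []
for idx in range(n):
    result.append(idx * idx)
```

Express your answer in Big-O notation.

Time complexity: O(n).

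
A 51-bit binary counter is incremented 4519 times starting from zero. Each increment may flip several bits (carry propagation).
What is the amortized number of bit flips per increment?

Bit i flips on every 2^i-th increment, so over 4519 increments bit i flips floor(4519/2^i) times. Summing over i: total flips < 2 * 4519. Amortized: < 2 = O(1) per increment.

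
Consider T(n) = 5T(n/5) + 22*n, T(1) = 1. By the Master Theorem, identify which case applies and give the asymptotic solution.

a=5, b=5, f(n)=22*n.
log_5(5) = 1, so n^(log_b(a)) = n.
f(n) = Theta(n), so Case 2 applies.
T(n) = Theta(n log n).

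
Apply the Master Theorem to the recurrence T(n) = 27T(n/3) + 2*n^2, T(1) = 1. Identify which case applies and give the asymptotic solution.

a=27, b=3, f(n)=2*n^2.
log_3(27) = 3 > 2.
Since f(n) = O(n^2) is polynomially smaller than n^3, Case 1 applies.
T(n) = Theta(n^3).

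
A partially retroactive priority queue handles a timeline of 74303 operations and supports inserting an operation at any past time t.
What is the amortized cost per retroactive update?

Partially retroactive priority queues (Demaine-Iacono-Langerman) allow updates at past times with queries only at the present. With a balanced BST over the m = 74303 timeline events tracking bridges, each retroactive insert or delete is O(log m) amortized.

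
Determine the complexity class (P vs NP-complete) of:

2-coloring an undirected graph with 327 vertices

This problem is in P: 2-coloring is bipartiteness testing via BFS, O(V+E).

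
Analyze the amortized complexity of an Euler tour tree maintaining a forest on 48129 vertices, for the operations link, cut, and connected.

An Euler tour tree stores each tree's Euler tour as a balanced BST keyed by tour position. On 48129 vertices: link concatenates two tours via O(1) splits/joins of size <= 2*48129 (O(log n)); cut splits the tour at the two occurrences of the edge (O(log n)); connected compares BST roots (O(log n) to find the root). All O(log n) amortized.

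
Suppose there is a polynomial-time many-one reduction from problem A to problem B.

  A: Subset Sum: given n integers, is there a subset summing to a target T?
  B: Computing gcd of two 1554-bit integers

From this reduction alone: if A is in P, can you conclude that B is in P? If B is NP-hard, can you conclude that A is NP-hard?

A poly-time reduction A <=_p B transfers tractability DOWN (B easy => A easy) and hardness UP (A hard => B hard), not the reverse.
From A in P, the reduction alone does NOT give B in P: any problem in P trivially reduces to SAT, yet SAT is not known to be in P.
From B NP-hard, the reduction alone does NOT give A NP-hard: again, easy problems reduce to hard ones.
(Here in fact A is NP-complete and B is in P, so no such reduction is known -- its existence would imply P = NP; the analysis concerns only what the assumed reduction would or would not let you conclude.)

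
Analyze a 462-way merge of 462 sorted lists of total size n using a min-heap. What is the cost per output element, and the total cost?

Maintain a min-heap of size 462 holding the current head of each list. Each output step does one extract-min (O(log 462)) and one insert of that list's next element (O(log 462)). Each of the n elements passes through the heap exactly once, so the total cost is O(n log 462), i.e. O(log 462) per output element.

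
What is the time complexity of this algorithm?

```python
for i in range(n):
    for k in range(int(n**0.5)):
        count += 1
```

Time complexity: O(n * sqrt(n)).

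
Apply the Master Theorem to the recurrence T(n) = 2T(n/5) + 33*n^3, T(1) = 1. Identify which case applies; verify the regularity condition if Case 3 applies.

a=2, b=5, f(n)=33*n^3.
log_5(2) = 0.4307 < 3.
f(n) = Omega(n^(0.4307+epsilon)) for some epsilon > 0, so Case 3 is the candidate.
Regularity: a*f(n/b) = 2*33*(n/5)^3 = (2/125)*33*n^3 <= c*f(n) with c = 2/125 < 1. Satisfied.
Case 3: T(n) = Theta(n^3).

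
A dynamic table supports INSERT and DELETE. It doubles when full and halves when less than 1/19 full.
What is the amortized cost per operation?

Using potential function Phi = |2*num_items - table_size| when load > 1/2, and Phi = table_size/2 - num_items otherwise. The gap of 1/19 vs 1/2 for shrinking prevents thrashing. Both insert and delete have O(1) amortized cost.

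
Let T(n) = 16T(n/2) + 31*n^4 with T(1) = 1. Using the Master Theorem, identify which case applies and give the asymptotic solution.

a=16, b=2, f(n)=31*n^4.
log_2(16) = 4, so n^(log_b(a)) = n^4.
f(n) = Theta(n^4), so Case 2 applies.
T(n) = Theta(n^4 log n).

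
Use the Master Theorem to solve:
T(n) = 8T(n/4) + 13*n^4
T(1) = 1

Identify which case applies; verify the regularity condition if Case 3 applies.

a=8, b=4, f(n)=13*n^4.
log_4(8) = 1.5 < 4.
f(n) = Omega(n^(1.5+epsilon)) for some epsilon > 0, so Case 3 is the candidate.
Regularity: a*f(n/b) = 8*13*(n/4)^4 = (8/256)*13*n^4 <= c*f(n) with c = 8/256 < 1. Satisfied.
Case 3: T(n) = Theta(n^4).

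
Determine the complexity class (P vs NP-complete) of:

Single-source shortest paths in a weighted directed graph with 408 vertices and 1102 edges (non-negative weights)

This problem is in P: Dijkstra's algorithm runs in O((V+E) log V).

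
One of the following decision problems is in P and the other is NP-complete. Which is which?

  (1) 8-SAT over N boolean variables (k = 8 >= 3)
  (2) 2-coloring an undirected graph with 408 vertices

(1) is NP-complete: 3-SAT is NP-complete (Cook-Levin); k-SAT for k>=3 reduces from 3-SAT.
(2) is P: 2-coloring is bipartiteness testing via BFS, O(V+E).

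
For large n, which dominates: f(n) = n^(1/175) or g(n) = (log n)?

f(n) = n^(1/175) grows faster: any positive power of n dominates any polylog.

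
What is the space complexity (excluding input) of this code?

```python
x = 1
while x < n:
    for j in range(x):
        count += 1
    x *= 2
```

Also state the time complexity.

Space complexity: O(1).
Only a constant amount of auxiliary storage is used; nothing grows with n.
Time complexity: O(n).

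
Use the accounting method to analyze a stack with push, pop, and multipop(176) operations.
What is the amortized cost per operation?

Assign 2 credits per push (1 for the push, 1 saved for a future pop). Each pop or element popped by multipop(176) uses 1 saved credit. Total credits never go negative, so amortized cost is O(1).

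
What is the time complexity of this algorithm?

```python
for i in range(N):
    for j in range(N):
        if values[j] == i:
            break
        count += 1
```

Time complexity: O(n^2).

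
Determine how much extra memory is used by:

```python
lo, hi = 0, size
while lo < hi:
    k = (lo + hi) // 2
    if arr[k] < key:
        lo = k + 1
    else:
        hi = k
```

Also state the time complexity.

Space complexity: O(1).
Only a constant amount of auxiliary storage is used; nothing grows with n.
Time complexity: O(log n).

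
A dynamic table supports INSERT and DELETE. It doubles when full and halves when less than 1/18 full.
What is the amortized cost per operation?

Using potential function Phi = |2*num_items - table_size| when load > 1/2, and Phi = table_size/2 - num_items otherwise. The gap of 1/18 vs 1/2 for shrinking prevents thrashing. Both insert and delete have O(1) amortized cost.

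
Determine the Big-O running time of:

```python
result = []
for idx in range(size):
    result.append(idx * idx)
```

Time complexity: O(n).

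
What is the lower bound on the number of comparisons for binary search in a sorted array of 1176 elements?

With 1176 possible positions, we need at least ceil(log_2(1176)) = 11 comparisons. Each comparison splits the remaining candidates by at most half.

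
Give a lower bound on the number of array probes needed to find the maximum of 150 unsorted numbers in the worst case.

Adversary: any unprobed cell could hold a value larger than everything seen so far. If fewer than 150 cells are probed, the adversary places the max in an unprobed cell. So all 150 cells must be examined; together with 150-1 comparisons this is tight.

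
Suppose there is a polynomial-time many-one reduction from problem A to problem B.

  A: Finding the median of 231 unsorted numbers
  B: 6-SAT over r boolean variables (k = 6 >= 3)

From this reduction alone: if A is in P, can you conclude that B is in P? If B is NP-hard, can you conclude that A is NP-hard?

A poly-time reduction A <=_p B transfers tractability DOWN (B easy => A easy) and hardness UP (A hard => B hard), not the reverse.
From A in P, the reduction alone does NOT give B in P: any problem in P trivially reduces to SAT, yet SAT is not known to be in P.
From B NP-hard, the reduction alone does NOT give A NP-hard: again, easy problems reduce to hard ones.
(Here in fact A is P and B is NP-complete.)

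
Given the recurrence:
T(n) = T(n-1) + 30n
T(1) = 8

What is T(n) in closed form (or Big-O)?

Unrolling: T(n) = 8 + 30*(2 + 3 + ... + n) = 8 + 30*(n(n+1)/2 - 1) = O(n^2).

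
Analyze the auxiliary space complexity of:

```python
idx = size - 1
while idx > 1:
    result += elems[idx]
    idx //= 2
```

Space complexity: O(1).
Only a constant amount of auxiliary storage is used; nothing grows with n.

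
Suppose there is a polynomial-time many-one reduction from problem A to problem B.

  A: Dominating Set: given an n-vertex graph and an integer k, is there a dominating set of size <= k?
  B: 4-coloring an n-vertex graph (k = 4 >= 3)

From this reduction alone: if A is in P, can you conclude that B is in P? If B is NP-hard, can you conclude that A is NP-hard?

A poly-time reduction A <=_p B transfers tractability DOWN (B easy => A easy) and hardness UP (A hard => B hard), not the reverse.
From A in P, the reduction alone does NOT give B in P: any problem in P trivially reduces to SAT, yet SAT is not known to be in P.
From B NP-hard, the reduction alone does NOT give A NP-hard: again, easy problems reduce to hard ones.
(Here in fact A is NP-complete and B is NP-complete.)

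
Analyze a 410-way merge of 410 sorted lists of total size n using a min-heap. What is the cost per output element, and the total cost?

Maintain a min-heap of size 410 holding the current head of each list. Each output step does one extract-min (O(log 410)) and one insert of that list's next element (O(log 410)). Each of the n elements passes through the heap exactly once, so the total cost is O(n log 410), i.e. O(log 410) per output element.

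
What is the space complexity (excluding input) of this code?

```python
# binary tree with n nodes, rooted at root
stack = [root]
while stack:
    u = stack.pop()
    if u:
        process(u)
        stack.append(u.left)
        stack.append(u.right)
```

Space complexity: O(n).
Auxiliary storage grows linearly with the input size n in the worst case.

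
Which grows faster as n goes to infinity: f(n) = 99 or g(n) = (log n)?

g(n) = (log n) grows faster: any unbounded function dominates a constant.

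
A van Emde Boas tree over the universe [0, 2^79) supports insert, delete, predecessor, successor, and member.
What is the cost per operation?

vEB recursively partitions [0, 604462909807314587353088) into sqrt(u) clusters of size sqrt(u). Each operation recurses into either one cluster or the summary, never both: T(u) = T(sqrt(u)) + O(1) => T(u) = O(log log u) = O(log 79). This is worst-case, not just amortized.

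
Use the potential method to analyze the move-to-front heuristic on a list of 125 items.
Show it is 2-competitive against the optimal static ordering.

Let Phi = number of inversions between the MTF list and the optimal static list (0 <= Phi <= C(125,2)). Accessing an element at MTF position k and optimal position j: the move-to-front destroys all k-1 inversions in front of it that are not in front in optimal (>= k-j of them) and creates at most j-1 new ones. Amortized cost <= k + (j-1) - (k-j) = 2j - 1 <= 2 * optimal cost.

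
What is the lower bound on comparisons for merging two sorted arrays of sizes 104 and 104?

Adversary argument: with sizes 104 and 104 (differing by at most 1), interleave the two arrays so that every consecutive pair in the output comes from different inputs. Then each of the 207 adjacent output pairs must be directly compared, or the algorithm cannot determine their relative order. So 207 comparisons are necessary; standard merge achieves this.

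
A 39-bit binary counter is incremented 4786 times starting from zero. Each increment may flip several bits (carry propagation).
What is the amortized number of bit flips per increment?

Bit i flips on every 2^i-th increment, so over 4786 increments bit i flips floor(4786/2^i) times. Summing over i: total flips < 2 * 4786. Amortized: < 2 = O(1) per increment.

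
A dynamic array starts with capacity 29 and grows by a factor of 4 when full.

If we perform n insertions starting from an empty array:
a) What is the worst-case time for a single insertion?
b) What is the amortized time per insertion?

(a) Worst-case single insertion: O(n) -- when the array is full at capacity c, the resize copies all c elements, and c can be Theta(n).
(b) Resizes happen at sizes 29, 116, 464, ... Total copy cost for n insertions: 29 + 116 + ... = O(n) (geometric series with ratio 1/4). Amortized cost per insertion: O(n)/n = O(1).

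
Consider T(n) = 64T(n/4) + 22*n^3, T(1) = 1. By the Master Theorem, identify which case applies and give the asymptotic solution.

a=64, b=4, f(n)=22*n^3.
log_4(64) = 3, so n^(log_b(a)) = n^3.
f(n) = Theta(n^3), so Case 2 applies.
T(n) = Theta(n^3 log n).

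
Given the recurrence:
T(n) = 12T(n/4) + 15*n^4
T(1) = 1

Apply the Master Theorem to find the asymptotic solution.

a=12, b=4, f(n)=15*n^4. log_4(12) = 1.792 < 4. Case 3: T(n) = O(n^4).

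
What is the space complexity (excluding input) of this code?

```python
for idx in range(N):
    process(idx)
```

Space complexity: O(1).
Only a constant amount of auxiliary storage is used; nothing grows with n.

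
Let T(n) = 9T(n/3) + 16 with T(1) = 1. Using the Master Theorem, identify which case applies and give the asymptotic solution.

a=9, b=3, f(n)=16.
log_3(9) = 2 > 0.
Since f(n) = O(n^0) is polynomially smaller than n^2, Case 1 applies.
T(n) = Theta(n^2).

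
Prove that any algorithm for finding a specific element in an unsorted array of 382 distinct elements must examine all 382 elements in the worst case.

Adversary argument: if the algorithm examines fewer than 382 elements, the adversary places the target in an unexamined position. The algorithm cannot distinguish 'not present' from 'in unexamined position'.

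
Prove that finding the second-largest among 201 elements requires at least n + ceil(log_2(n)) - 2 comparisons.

Lower bound (adversary): identifying the maximum requires 201-1 comparisons (each eliminates one candidate). Assign weight 1 to each element; on each comparison the adversary lets the heavier side win and gives it the loser's weight. The max ends with weight 201, but each comparison it wins at most doubles its weight, so the max must win >= ceil(log_2(201)) = 8 comparisons. The second-largest is one of those 8 direct losers to the max, and identifying which one is largest needs >= 8-1 further comparisons. Total >= 201-1 + 8-1 = 207.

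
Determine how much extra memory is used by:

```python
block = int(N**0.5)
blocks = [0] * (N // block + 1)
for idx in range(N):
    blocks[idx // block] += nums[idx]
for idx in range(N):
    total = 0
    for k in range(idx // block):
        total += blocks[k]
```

Space complexity: O(sqrt(n)).
Storage scales with sqrt(n).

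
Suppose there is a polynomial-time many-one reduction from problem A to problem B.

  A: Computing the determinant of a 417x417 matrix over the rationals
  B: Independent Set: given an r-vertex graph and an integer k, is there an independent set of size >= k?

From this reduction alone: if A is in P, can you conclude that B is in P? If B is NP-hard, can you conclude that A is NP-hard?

A poly-time reduction A <=_p B transfers tractability DOWN (B easy => A easy) and hardness UP (A hard => B hard), not the reverse.
From A in P, the reduction alone does NOT give B in P: any problem in P trivially reduces to SAT, yet SAT is not known to be in P.
From B NP-hard, the reduction alone does NOT give A NP-hard: again, easy problems reduce to hard ones.
(Here in fact A is P and B is NP-complete.)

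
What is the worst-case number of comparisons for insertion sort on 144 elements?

Insertion sort on reverse-sorted input: 1 + 2 + ... + (144-1) = 10296 comparisons.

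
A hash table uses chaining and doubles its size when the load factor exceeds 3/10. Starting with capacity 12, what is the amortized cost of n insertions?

Rehashing occurs when load exceeds 3/10. Total rehash cost is geometric series summing to O(n). Each insertion itself is O(1). Amortized: O(1).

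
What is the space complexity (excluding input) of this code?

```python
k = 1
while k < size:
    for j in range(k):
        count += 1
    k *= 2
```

Space complexity: O(1).
Only a constant amount of auxiliary storage is used; nothing grows with n.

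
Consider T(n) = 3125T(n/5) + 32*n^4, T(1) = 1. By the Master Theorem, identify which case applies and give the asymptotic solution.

a=3125, b=5, f(n)=32*n^4.
log_5(3125) = 5 > 4.
Since f(n) = O(n^4) is polynomially smaller than n^5, Case 1 applies.
T(n) = Theta(n^5).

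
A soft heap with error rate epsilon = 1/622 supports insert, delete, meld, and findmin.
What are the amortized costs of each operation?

Soft heaps (Chazelle) allow up to an epsilon = 1/622 fraction of elements to have corrupted (raised) keys. Insert is O(log(1/epsilon)) = O(log 622) amortized -- the structure maintains heap-ordered binary trees of rank bounded by O(log(1/epsilon)). Meld concatenates root lists: O(1) amortized. Delete and findmin are O(1) amortized.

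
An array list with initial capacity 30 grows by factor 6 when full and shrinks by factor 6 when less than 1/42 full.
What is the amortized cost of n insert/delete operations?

Using potential function Phi = |6*size - capacity|. Resizing costs are offset by potential release. Amortized O(1) per operation.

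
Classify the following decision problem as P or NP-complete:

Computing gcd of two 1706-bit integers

This problem is in P: the Euclidean algorithm runs in polynomial time in the bit-length.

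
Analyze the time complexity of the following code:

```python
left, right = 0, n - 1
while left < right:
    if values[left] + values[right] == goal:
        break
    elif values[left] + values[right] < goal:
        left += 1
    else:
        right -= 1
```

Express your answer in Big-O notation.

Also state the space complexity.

Time complexity: O(n).
Space complexity: O(1).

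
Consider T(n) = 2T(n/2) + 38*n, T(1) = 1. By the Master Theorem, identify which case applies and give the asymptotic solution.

a=2, b=2, f(n)=38*n.
log_2(2) = 1, so n^(log_b(a)) = n.
f(n) = Theta(n), so Case 2 applies.
T(n) = Theta(n log n).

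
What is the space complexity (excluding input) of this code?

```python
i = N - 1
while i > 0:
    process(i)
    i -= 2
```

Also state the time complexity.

Space complexity: O(1).
Only a constant amount of auxiliary storage is used; nothing grows with n.
Time complexity: O(n).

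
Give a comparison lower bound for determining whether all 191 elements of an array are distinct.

In the algebraic decision-tree model, the YES region for element distinctness on 191 elements has 191! connected components (one per ordering). Ben-Or's theorem then gives a lower bound of Omega(log(n!)) = Omega(n log n).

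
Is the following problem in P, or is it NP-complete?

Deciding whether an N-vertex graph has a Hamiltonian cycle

This problem is NP-complete: one of Karp's 21 NP-complete problems.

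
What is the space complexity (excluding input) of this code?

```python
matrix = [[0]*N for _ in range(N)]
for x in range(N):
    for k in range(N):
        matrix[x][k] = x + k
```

Space complexity: O(n^2).
A 2D structure of size n x n is allocated.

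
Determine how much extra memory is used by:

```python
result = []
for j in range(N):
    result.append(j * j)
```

Space complexity: O(n).
Auxiliary storage grows linearly with the input size n in the worst case.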